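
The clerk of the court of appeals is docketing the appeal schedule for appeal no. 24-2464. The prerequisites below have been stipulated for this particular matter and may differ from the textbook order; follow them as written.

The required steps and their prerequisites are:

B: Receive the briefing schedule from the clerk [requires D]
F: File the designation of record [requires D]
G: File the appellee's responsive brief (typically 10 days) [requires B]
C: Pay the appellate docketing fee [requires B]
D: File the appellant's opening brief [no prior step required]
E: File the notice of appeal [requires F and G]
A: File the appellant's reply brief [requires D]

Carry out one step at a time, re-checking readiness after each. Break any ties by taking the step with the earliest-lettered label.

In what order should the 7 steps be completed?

D, A, B, C, F, G, E

Only D has no prerequisites, so it is first.
Now A, B and F have their prerequisites met. A has the earlier label, so A next.
Now B and F have their prerequisites met. B has the earlier label, so B next.
C and G now also ready, so the ready set is {C, F, G}; C has the earlier label → C.
Now F and G have their prerequisites met. F has the earlier label, so F next.
G needed B, now all done → G.
That leaves E as the only ready step → E.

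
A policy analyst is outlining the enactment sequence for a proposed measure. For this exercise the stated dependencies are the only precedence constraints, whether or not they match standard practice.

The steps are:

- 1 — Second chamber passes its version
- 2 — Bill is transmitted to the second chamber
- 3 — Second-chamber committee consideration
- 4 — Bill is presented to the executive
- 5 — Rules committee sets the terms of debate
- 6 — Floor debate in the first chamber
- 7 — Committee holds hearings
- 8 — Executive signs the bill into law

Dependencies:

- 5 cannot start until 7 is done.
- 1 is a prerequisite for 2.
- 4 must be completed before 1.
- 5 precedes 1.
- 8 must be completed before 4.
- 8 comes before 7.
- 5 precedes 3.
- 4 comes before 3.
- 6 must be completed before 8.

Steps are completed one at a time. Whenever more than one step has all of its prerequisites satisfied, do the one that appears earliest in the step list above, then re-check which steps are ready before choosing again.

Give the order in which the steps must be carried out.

6 has no prerequisites → 6 first.
Next only 8 has its prerequisites met → 8.
Ready: 4 and 7. 4 is listed earlier → 4.
7 needed 8, now all done → 7.
5 needed 7, now all done → 5.
1 and 3 are both available; 1 is listed earlier → 1.
2 now also ready, so the ready set is {2, 3}; 2 is listed earlier → 2.
That leaves 3 as the only ready step → 3.

6 → 8 → 4 → 7 → 5 → 1 → 2 → 3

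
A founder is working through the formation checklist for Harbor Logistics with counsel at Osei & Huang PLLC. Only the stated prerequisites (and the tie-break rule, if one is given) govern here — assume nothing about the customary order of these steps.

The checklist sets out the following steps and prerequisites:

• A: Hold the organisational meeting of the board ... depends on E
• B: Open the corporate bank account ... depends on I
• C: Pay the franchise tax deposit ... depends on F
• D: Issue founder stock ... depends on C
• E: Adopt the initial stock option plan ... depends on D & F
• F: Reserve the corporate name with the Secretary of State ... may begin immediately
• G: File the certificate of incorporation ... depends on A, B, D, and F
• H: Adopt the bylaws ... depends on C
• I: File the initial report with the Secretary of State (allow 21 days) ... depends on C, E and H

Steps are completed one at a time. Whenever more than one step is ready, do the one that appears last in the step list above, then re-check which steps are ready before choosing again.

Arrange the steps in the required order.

F, C, H, D, E, I, B, A, G

F has no prerequisites → F first.
C needed F, now all done → C.
H and D are both available; H is listed later → H.
D needed C, now all done → D.
That leaves E as the only ready step → E.
I and A are both available; I is listed later → I.
Ready: B and A. B is listed later → B.
A needed E, now all done → A.
That leaves G as the only ready step → G.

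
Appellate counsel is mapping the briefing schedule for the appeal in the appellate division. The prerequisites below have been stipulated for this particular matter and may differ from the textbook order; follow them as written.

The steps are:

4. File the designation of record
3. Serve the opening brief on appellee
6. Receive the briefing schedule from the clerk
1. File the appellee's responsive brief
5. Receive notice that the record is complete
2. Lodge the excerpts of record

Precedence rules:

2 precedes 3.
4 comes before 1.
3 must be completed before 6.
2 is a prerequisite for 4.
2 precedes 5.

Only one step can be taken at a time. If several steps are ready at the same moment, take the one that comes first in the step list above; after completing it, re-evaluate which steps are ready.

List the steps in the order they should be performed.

2 4 3 6 1 5

2 is the only step with nothing outstanding, so it goes first.
Ready: 4, 3 and 5. 4 is listed earlier → 4.
1 now also ready, so the ready set is {3, 1, 5}; 3 is listed earlier → 3.
Ready: 6, 1 and 5. 6 is listed earlier → 6.
Now 1 and 5 have their prerequisites met. 1 is listed earlier, so 1 next.
That leaves 5 as the only ready step → 5.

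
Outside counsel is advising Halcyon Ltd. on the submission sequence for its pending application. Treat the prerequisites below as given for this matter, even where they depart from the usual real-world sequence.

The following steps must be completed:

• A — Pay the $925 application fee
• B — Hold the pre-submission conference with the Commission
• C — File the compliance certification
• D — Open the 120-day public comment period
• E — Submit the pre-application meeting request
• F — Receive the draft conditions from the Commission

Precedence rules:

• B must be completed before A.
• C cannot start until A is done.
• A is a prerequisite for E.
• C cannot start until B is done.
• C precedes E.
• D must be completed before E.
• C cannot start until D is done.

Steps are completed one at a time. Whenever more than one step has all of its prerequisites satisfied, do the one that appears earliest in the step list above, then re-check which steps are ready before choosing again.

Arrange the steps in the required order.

B, A, D, C, E, F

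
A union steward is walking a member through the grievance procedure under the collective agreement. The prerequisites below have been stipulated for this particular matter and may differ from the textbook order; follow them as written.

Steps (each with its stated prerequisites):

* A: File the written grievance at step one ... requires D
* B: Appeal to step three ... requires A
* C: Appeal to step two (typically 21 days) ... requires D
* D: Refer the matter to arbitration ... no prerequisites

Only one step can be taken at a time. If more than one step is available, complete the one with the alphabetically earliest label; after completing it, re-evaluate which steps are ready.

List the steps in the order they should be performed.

D A B C

D is the only step with nothing outstanding, so it goes first.
Now A and C have their prerequisites met. A has the earlier label, so A next.
B now also ready, so the ready set is {B, C}; B has the earlier label → B.
C is the only step now ready → C.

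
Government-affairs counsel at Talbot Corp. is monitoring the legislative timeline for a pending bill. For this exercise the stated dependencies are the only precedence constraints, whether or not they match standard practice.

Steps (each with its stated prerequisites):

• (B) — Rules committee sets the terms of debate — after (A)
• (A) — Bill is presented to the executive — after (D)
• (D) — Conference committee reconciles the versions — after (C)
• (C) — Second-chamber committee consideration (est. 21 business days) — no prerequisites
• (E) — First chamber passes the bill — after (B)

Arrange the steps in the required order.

(C) is the only step with nothing outstanding, so it goes first.
(D) needed (C), now all done → (D).
(A) needed (D), now all done → (A).
That leaves (B) as the only ready step → (B).
(E) is the only step now ready → (E).

(C), (D), (A), (B), (E)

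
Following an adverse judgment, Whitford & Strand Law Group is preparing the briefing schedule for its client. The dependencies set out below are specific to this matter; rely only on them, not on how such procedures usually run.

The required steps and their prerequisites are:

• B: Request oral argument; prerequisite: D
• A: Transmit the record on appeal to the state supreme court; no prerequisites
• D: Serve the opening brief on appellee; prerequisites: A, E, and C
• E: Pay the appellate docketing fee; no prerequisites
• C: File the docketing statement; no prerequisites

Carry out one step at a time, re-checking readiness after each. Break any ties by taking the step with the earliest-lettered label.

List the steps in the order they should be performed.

A C E D B

A, C and E have no prerequisites; A has the earlier label, so A is first.
Now C and E have their prerequisites met. C has the earlier label, so C next.
E is the only step now ready → E.
D needed A, C and E, now all done → D.
B needed D, now all done → B.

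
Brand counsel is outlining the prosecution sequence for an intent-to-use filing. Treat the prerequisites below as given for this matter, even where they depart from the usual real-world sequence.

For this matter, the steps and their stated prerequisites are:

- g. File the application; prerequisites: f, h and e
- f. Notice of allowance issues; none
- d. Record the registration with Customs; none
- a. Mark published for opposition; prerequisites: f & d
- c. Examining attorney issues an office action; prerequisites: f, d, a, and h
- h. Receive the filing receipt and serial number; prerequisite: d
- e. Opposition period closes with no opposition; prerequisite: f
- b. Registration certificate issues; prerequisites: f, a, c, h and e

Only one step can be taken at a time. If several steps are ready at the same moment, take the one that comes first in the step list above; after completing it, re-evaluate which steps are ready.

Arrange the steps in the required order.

f and d have no prerequisites; f is listed earlier, so f is first.
Ready: d and e. d is listed earlier → d.
a and h now also ready, so the ready set is {a, h, e}; a is listed earlier → a.
h and e are both available; h is listed earlier → h.
c now also ready, so the ready set is {c, e}; c is listed earlier → c.
That leaves e as the only ready step → e.
Ready: g and b. g is listed earlier → g.
b needed f, a, c, h and e, now all done → b.

f, d, a, h, c, e, g, b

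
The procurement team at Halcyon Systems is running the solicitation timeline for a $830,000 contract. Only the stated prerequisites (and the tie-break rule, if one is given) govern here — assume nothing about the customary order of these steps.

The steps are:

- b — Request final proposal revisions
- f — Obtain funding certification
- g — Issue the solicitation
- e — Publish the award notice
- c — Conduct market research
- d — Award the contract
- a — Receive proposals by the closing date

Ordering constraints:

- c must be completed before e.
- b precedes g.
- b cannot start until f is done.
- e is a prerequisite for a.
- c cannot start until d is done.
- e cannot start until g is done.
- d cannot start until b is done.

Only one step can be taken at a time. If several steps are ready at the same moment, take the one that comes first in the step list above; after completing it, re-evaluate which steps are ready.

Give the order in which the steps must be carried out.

f, b, g, d, c, e, a

Only f has no prerequisites, so it is first.
That leaves b as the only ready step → b.
g and d are both available; g is listed earlier → g.
d needed b, now all done → d.
c needed d, now all done → c.
e needed g and c, now all done → e.
a is the only step now ready → a.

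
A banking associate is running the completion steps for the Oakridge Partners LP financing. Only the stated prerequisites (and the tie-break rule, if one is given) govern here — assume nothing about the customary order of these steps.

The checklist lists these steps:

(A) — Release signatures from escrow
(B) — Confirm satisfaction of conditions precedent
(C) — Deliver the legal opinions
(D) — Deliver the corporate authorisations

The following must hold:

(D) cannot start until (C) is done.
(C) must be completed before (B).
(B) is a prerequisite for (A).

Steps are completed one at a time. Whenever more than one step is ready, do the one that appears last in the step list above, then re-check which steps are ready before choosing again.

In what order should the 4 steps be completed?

Only (C) has no prerequisites, so it is first.
(D) and (B) are both available; (D) is listed later → (D).
Next only (B) has its prerequisites met → (B).
(A) needed (B), now all done → (A).

(C), (D), (B), (A)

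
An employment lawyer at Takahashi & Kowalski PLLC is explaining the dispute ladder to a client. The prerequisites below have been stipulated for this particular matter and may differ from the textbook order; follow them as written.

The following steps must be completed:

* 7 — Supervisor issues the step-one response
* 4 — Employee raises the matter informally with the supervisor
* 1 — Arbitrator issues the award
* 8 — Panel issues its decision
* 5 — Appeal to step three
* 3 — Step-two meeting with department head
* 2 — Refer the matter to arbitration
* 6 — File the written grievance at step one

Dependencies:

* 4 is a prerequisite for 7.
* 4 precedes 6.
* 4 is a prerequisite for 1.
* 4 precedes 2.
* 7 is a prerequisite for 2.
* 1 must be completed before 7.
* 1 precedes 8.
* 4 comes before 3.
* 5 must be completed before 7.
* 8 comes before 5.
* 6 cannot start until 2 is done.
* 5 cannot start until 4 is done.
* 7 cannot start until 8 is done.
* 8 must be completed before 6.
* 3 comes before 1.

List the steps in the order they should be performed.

4 → 3 → 1 → 8 → 5 → 7 → 2 → 6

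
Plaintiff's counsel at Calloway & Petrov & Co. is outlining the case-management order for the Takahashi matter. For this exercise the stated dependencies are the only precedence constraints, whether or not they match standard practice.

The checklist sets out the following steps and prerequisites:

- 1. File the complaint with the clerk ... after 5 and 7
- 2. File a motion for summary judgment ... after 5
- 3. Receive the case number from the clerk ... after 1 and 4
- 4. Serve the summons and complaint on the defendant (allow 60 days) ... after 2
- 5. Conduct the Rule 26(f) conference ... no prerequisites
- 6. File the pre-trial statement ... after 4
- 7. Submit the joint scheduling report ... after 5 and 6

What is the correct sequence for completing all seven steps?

5 2 4 6 7 1 3

Only 5 has no prerequisites, so it is first.
2 needed 5, now all done → 2.
4 is the only step now ready → 4.
6 needed 4, now all done → 6.
7 needed 5 and 6, now all done → 7.
1 needed 5 and 7, now all done → 1.
3 needed 1 and 4, now all done → 3.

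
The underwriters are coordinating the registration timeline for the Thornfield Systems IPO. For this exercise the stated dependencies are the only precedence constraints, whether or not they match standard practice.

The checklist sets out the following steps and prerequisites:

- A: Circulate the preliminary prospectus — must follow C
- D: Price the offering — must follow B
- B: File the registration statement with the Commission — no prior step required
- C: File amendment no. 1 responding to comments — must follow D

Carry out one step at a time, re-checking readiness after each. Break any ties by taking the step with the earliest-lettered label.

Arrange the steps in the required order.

B D C A

B is the only step with nothing outstanding, so it goes first.
Next only D has its prerequisites met → D.
C needed D, now all done → C.
Next only A has its prerequisites met → A.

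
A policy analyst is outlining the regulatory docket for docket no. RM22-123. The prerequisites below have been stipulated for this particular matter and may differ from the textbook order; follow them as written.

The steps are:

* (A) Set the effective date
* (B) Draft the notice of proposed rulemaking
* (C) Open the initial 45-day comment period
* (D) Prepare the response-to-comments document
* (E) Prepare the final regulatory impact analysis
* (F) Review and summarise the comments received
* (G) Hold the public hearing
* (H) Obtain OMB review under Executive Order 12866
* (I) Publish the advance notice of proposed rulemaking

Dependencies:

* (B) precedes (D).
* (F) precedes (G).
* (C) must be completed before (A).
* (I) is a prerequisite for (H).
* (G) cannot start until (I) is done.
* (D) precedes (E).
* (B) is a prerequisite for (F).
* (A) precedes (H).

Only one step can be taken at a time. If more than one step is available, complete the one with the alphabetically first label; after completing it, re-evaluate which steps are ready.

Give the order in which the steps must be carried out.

(B), (C) and (I) have no prerequisites; (B) has the earlier label, so (B) is first.
Ready: (C), (D), (F) and (I). (C) has the earlier label → (C).
Now (A), (D), (F) and (I) have their prerequisites met. (A) has the earlier label, so (A) next.
(D), (F) and (I) are all available; (D) has the earlier label → (D).
Ready: (E), (F) and (I). (E) has the earlier label → (E).
Ready: (F) and (I). (F) has the earlier label → (F).
Next only (I) has its prerequisites met → (I).
Now (G) and (H) have their prerequisites met. (G) has the earlier label, so (G) next.
That leaves (H) as the only ready step → (H).

(B), (C), (A), (D), (E), (F), (I), (G), (H)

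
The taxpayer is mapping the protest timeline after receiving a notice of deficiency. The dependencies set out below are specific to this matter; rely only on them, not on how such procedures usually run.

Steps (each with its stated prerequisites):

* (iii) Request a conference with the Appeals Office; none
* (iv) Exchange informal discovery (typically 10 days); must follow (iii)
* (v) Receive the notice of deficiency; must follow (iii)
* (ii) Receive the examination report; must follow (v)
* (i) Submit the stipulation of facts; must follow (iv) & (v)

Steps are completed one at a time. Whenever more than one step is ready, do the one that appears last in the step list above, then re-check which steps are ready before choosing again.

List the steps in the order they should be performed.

(iii), (v), (ii), (iv), (i)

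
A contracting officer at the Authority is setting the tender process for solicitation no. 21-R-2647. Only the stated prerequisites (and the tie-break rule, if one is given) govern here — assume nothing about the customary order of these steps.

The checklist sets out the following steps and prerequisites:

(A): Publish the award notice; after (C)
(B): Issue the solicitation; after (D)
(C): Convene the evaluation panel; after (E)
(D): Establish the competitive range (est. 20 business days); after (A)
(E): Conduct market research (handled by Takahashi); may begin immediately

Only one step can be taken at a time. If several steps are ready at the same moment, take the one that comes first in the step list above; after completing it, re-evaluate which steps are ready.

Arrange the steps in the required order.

(E), (C), (A), (D), (B)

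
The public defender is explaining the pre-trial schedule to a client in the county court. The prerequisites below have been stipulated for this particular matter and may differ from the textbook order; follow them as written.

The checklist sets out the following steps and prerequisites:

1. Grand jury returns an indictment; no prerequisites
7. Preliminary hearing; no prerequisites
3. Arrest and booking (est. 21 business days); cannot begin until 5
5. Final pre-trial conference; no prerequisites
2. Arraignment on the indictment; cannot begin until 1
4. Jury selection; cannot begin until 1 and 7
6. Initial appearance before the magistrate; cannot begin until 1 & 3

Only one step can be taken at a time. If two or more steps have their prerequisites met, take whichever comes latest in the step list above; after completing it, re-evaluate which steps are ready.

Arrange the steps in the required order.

5 → 3 → 7 → 1 → 6 → 4 → 2

5, 7 and 1 have no prerequisites; 5 is listed later, so 5 is first.
3 now also ready, so the ready set is {3, 7, 1}; 3 is listed later → 3.
Ready: 7 and 1. 7 is listed later → 7.
1 is the only step now ready → 1.
Now 6, 4 and 2 have their prerequisites met. 6 is listed later, so 6 next.
Now 4 and 2 have their prerequisites met. 4 is listed later, so 4 next.
That leaves 2 as the only ready step → 2.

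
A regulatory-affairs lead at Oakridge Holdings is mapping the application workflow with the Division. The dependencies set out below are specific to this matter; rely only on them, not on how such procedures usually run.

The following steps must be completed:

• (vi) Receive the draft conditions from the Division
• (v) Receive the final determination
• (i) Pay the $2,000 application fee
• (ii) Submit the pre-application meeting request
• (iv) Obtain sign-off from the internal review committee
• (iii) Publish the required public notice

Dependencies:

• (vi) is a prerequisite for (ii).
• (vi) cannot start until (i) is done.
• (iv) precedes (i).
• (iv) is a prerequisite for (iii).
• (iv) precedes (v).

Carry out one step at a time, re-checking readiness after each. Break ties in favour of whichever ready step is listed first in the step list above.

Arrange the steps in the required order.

(iv) → (v) → (i) → (vi) → (ii) → (iii)

Only (iv) has no prerequisites, so it is first.
Now (v), (i) and (iii) have their prerequisites met. (v) is listed earlier, so (v) next.
(i) and (iii) are both available; (i) is listed earlier → (i).
(vi) now also ready, so the ready set is {(vi), (iii)}; (vi) is listed earlier → (vi).
Now (ii) and (iii) have their prerequisites met. (ii) is listed earlier, so (ii) next.
(iii) is the only step now ready → (iii).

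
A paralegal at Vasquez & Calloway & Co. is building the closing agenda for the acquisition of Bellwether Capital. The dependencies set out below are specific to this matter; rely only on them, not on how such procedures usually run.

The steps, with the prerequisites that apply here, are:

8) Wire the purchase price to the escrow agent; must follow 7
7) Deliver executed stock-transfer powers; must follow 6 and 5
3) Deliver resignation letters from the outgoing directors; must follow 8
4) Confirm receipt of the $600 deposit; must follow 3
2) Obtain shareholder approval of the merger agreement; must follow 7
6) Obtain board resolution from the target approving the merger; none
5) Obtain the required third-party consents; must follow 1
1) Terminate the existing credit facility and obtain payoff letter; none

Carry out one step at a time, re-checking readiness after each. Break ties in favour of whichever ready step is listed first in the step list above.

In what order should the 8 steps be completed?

Nothing is required for 6 and 1. 6 is listed earlier → 6 first.
1 is the only step now ready → 1.
5 is the only step now ready → 5.
7 needed 6 and 5, now all done → 7.
8 and 2 are both available; 8 is listed earlier → 8.
3 now also ready, so the ready set is {3, 2}; 3 is listed earlier → 3.
4 and 2 are both available; 4 is listed earlier → 4.
Next only 2 has its prerequisites met → 2.

6, 1, 5, 7, 8, 3, 4, 2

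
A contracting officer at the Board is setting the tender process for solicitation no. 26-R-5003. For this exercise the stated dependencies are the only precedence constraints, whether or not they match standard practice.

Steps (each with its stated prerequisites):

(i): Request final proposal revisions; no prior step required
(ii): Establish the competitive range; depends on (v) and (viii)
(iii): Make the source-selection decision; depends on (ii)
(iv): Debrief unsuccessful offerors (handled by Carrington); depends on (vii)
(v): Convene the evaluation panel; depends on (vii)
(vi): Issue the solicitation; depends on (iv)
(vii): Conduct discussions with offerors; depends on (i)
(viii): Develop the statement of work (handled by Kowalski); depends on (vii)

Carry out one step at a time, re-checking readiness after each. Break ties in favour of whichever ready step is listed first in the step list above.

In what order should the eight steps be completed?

(i) (vii) (iv) (v) (vi) (viii) (ii) (iii)

(i) is the only step with nothing outstanding, so it goes first.
(vii) needed (i), now all done → (vii).
Ready: (iv), (v) and (viii). (iv) is listed earlier → (iv).
Ready: (v), (vi) and (viii). (v) is listed earlier → (v).
(vi) and (viii) are both available; (vi) is listed earlier → (vi).
Next only (viii) has its prerequisites met → (viii).
That leaves (ii) as the only ready step → (ii).
That leaves (iii) as the only ready step → (iii).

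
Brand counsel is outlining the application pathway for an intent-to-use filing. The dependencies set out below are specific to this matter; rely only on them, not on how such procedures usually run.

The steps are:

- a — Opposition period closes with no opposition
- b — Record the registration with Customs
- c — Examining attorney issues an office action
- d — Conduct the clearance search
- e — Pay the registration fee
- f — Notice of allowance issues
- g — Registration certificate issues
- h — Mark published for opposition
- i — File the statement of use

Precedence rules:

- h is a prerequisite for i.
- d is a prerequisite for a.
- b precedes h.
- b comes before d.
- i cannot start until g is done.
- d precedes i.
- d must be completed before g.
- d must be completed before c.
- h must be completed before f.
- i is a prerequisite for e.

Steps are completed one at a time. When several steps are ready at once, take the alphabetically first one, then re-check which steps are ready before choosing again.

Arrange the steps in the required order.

b → d → a → c → g → h → f → i → e

Only b has no prerequisites, so it is first.
Ready: d and h. d has the earlier label → d.
a, c, g and h are all available; a has the earlier label → a.
Ready: c, g and h. c has the earlier label → c.
g and h are both available; g has the earlier label → g.
h needed b, now all done → h.
Ready: f and i. f has the earlier label → f.
i is the only step now ready → i.
e needed i, now all done → e.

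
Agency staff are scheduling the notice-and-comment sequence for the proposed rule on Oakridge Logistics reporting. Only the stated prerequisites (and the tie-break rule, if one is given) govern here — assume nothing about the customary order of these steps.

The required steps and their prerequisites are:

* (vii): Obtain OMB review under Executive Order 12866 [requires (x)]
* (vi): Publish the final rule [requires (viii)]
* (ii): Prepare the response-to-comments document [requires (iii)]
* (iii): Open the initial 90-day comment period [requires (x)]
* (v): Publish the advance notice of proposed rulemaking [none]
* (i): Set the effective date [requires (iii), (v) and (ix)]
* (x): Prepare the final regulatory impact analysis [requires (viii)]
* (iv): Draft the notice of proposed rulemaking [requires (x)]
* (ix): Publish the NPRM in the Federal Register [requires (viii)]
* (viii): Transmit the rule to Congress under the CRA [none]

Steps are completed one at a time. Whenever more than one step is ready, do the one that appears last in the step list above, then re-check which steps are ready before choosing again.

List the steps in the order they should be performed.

(viii), (ix), (x), (iv), (v), (iii), (i), (ii), (vi), (vii)

Nothing is required for (viii) and (v). (viii) is listed later → (viii) first.
Ready: (ix), (x), (v) and (vi). (ix) is listed later → (ix).
Now (x), (v) and (vi) have their prerequisites met. (x) is listed later, so (x) next.
(iv), (iii) and (vii) now also ready, so the ready set is {(iv), (v), (iii), (vi), (vii)}; (iv) is listed later → (iv).
(v), (iii), (vi) and (vii) are all available; (v) is listed later → (v).
Ready: (iii), (vi) and (vii). (iii) is listed later → (iii).
(i) and (ii) now also ready, so the ready set is {(i), (ii), (vi), (vii)}; (i) is listed later → (i).
Now (ii), (vi) and (vii) have their prerequisites met. (ii) is listed later, so (ii) next.
Now (vi) and (vii) have their prerequisites met. (vi) is listed later, so (vi) next.
(vii) is the only step now ready → (vii).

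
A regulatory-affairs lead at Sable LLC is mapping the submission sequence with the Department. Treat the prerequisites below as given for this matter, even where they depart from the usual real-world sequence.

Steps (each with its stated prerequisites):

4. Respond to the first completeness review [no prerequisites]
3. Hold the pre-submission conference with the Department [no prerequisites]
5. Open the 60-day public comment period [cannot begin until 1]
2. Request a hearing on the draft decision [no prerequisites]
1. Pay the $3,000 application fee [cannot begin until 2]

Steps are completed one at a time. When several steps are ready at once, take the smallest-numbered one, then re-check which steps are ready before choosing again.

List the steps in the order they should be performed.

Nothing is required for 2, 3 and 4. 2 has the earlier label → 2 first.
1 now also ready, so the ready set is {1, 3, 4}; 1 has the earlier label → 1.
5 now also ready, so the ready set is {3, 4, 5}; 3 has the earlier label → 3.
Now 4 and 5 have their prerequisites met. 4 has the earlier label, so 4 next.
5 needed 1, now all done → 5.

2, 1, 3, 4, 5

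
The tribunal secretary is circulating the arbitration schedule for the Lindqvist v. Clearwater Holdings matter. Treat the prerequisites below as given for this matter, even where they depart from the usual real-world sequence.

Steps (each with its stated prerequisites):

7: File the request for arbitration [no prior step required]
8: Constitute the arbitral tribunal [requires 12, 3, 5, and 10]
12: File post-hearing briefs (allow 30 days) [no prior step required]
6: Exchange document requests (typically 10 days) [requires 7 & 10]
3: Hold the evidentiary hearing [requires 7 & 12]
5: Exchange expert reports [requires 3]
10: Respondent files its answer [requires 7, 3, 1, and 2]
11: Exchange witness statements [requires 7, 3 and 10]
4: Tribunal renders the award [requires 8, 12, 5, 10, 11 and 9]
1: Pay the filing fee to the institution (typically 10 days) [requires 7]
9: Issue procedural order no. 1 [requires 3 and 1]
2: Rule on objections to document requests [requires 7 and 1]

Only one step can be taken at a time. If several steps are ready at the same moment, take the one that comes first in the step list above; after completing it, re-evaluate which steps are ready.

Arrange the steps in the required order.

Nothing is required for 7 and 12. 7 is listed earlier → 7 first.
1 now also ready, so the ready set is {12, 1}; 12 is listed earlier → 12.
3 now also ready, so the ready set is {3, 1}; 3 is listed earlier → 3.
5 and 1 are both available; 5 is listed earlier → 5.
1 is the only step now ready → 1.
Ready: 9 and 2. 9 is listed earlier → 9.
That leaves 2 as the only ready step → 2.
10 needed 7, 3, 1 and 2, now all done → 10.
Now 8, 6 and 11 have their prerequisites met. 8 is listed earlier, so 8 next.
Now 6 and 11 have their prerequisites met. 6 is listed earlier, so 6 next.
11 needed 7, 3 and 10, now all done → 11.
4 needed 8, 12, 5, 10, 11 and 9, now all done → 4.

7, 12, 3, 5, 1, 9, 2, 10, 8, 6, 11, 4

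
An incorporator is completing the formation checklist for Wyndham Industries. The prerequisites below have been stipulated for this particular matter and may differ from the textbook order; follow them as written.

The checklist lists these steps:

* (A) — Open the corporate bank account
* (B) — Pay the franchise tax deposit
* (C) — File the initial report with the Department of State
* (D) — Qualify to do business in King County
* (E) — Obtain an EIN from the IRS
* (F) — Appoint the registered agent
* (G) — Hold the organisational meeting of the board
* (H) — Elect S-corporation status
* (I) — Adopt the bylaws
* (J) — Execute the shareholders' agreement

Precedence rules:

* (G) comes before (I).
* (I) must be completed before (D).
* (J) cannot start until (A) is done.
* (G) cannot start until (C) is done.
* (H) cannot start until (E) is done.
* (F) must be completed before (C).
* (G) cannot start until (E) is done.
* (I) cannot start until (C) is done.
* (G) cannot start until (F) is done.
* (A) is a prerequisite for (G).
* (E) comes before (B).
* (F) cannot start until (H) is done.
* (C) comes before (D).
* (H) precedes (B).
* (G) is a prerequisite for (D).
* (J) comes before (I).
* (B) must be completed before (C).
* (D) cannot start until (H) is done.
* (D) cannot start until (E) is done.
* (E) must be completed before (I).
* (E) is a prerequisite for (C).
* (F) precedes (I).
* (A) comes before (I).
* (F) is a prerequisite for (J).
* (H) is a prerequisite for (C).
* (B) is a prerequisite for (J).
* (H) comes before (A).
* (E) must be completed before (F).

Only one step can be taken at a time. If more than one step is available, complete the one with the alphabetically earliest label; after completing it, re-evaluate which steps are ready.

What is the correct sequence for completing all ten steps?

Only (E) has no prerequisites, so it is first.
That leaves (H) as the only ready step → (H).
Now (A), (B) and (F) have their prerequisites met. (A) has the earlier label, so (A) next.
Now (B) and (F) have their prerequisites met. (B) has the earlier label, so (B) next.
(F) needed (E) and (H), now all done → (F).
(C) and (J) are both available; (C) has the earlier label → (C).
Ready: (G) and (J). (G) has the earlier label → (G).
(J) needed (A), (B) and (F), now all done → (J).
(I) needed (A), (C), (E), (F), (G) and (J), now all done → (I).
(D) needed (C), (E), (G), (H) and (I), now all done → (D).

(E) (H) (A) (B) (F) (C) (G) (J) (I) (D)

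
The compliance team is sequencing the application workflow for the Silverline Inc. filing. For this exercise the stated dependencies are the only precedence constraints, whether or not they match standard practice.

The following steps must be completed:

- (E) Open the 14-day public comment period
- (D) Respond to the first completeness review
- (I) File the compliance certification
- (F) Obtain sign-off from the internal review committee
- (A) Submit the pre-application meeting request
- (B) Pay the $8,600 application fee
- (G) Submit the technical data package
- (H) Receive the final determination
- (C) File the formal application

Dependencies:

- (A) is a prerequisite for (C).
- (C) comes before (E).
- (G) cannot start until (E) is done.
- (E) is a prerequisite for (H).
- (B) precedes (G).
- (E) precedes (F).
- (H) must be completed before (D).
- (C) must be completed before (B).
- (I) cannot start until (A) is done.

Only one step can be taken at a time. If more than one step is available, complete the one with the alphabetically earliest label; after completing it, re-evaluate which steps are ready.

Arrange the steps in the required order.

(A), (C), (B), (E), (F), (G), (H), (D), (I)

(A) has no prerequisites → (A) first.
Now (C) and (I) have their prerequisites met. (C) has the earlier label, so (C) next.
(B), (E) and (I) are all available; (B) has the earlier label → (B).
(E) and (I) are both available; (E) has the earlier label → (E).
Now (F), (G), (H) and (I) have their prerequisites met. (F) has the earlier label, so (F) next.
Ready: (G), (H) and (I). (G) has the earlier label → (G).
(H) and (I) are both available; (H) has the earlier label → (H).
(D) and (I) are both available; (D) has the earlier label → (D).
(I) is the only step now ready → (I).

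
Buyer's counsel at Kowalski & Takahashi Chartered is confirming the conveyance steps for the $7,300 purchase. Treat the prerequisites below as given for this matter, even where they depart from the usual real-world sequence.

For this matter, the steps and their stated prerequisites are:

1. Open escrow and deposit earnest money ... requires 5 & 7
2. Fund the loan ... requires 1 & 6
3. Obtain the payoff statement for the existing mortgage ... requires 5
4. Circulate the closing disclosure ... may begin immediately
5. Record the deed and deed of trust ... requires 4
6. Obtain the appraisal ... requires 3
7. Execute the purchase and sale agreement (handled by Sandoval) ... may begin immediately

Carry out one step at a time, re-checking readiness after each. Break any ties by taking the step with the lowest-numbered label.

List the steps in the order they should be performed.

Nothing is required for 4 and 7. 4 has the earlier label → 4 first.
5 now also ready, so the ready set is {5, 7}; 5 has the earlier label → 5.
Ready: 3 and 7. 3 has the earlier label → 3.
Now 6 and 7 have their prerequisites met. 6 has the earlier label, so 6 next.
7 is the only step now ready → 7.
Next only 1 has its prerequisites met → 1.
2 needed 1 and 6, now all done → 2.

4, 5, 3, 6, 7, 1, 2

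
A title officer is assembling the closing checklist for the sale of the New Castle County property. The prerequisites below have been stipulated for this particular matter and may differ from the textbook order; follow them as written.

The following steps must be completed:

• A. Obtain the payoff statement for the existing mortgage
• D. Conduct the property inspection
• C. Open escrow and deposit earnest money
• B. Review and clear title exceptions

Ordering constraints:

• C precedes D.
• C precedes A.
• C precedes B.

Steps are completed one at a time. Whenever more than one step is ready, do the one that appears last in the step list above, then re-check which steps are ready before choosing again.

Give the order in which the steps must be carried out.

C is the only step with nothing outstanding, so it goes first.
B, D and A are all available; B is listed later → B.
D and A are both available; D is listed later → D.
Next only A has its prerequisites met → A.

C B D A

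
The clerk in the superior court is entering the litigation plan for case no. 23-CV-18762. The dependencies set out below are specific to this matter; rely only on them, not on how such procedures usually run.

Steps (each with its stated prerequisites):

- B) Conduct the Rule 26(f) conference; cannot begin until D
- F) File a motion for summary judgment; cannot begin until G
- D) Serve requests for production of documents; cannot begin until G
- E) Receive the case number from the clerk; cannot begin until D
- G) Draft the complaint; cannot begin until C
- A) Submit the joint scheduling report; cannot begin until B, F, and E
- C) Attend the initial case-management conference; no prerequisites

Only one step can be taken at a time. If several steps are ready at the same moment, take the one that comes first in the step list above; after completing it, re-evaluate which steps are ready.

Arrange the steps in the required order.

C, G, F, D, B, E, A

C has no prerequisites → C first.
That leaves G as the only ready step → G.
Now F and D have their prerequisites met. F is listed earlier, so F next.
Next only D has its prerequisites met → D.
Ready: B and E. B is listed earlier → B.
E is the only step now ready → E.
Next only A has its prerequisites met → A.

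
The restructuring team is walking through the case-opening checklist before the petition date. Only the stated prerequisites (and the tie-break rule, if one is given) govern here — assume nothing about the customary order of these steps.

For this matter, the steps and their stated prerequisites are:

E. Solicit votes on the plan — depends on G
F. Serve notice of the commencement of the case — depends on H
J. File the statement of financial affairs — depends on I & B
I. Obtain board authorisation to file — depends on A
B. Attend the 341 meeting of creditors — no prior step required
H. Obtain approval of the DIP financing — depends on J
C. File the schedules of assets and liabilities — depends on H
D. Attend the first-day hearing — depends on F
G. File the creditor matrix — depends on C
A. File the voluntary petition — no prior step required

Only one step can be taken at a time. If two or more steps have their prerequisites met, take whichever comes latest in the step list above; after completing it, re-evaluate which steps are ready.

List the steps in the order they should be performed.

A, B, I, J, H, C, G, F, D, E

A and B have no prerequisites; A is listed later, so A is first.
I now also ready, so the ready set is {B, I}; B is listed later → B.
I is the only step now ready → I.
J needed B and I, now all done → J.
H is the only step now ready → H.
C and F are both available; C is listed later → C.
G now also ready, so the ready set is {G, F}; G is listed later → G.
F and E are both available; F is listed later → F.
D now also ready, so the ready set is {D, E}; D is listed later → D.
That leaves E as the only ready step → E.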